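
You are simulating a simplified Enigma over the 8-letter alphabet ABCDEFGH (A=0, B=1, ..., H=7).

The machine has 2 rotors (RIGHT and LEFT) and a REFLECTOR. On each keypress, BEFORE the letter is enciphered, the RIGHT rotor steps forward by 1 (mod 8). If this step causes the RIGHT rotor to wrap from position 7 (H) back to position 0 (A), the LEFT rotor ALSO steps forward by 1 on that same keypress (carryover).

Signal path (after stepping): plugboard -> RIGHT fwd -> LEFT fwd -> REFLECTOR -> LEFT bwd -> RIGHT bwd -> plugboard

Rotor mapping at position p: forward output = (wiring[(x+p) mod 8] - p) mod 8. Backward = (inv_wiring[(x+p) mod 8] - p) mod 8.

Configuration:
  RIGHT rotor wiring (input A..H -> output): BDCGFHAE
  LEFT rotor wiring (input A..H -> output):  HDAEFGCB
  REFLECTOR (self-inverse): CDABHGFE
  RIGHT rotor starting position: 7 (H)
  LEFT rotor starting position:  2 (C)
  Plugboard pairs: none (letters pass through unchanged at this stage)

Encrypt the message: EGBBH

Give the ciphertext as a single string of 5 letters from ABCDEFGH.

Char 1 ('E'): step: R->0, L->3 (L advanced); E->plug->E->R->F->L->E->refl->H->L'->D->R'->B->plug->B
Char 2 ('G'): step: R->1, L=3; G->plug->G->R->D->L->H->refl->E->L'->F->R'->C->plug->C
Char 3 ('B'): step: R->2, L=3; B->plug->B->R->E->L->G->refl->F->L'->H->R'->G->plug->G
Char 4 ('B'): step: R->3, L=3; B->plug->B->R->C->L->D->refl->B->L'->A->R'->G->plug->G
Char 5 ('H'): step: R->4, L=3; H->plug->H->R->C->L->D->refl->B->L'->A->R'->D->plug->D

Answer: BCGGD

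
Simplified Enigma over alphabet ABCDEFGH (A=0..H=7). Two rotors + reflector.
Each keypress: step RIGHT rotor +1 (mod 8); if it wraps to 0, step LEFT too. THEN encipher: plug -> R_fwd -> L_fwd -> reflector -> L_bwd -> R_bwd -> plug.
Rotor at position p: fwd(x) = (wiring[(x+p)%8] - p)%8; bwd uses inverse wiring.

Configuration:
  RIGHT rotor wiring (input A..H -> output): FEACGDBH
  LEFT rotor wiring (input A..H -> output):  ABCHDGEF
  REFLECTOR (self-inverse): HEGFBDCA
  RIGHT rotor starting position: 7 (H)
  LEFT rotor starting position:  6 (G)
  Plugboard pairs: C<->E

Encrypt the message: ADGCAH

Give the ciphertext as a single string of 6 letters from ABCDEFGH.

Char 1 ('A'): step: R->0, L->7 (L advanced); A->plug->A->R->F->L->E->refl->B->L'->B->R'->G->plug->G
Char 2 ('D'): step: R->1, L=7; D->plug->D->R->F->L->E->refl->B->L'->B->R'->C->plug->E
Char 3 ('G'): step: R->2, L=7; G->plug->G->R->D->L->D->refl->F->L'->H->R'->E->plug->C
Char 4 ('C'): step: R->3, L=7; C->plug->E->R->E->L->A->refl->H->L'->G->R'->D->plug->D
Char 5 ('A'): step: R->4, L=7; A->plug->A->R->C->L->C->refl->G->L'->A->R'->F->plug->F
Char 6 ('H'): step: R->5, L=7; H->plug->H->R->B->L->B->refl->E->L'->F->R'->G->plug->G

Answer: GECDFG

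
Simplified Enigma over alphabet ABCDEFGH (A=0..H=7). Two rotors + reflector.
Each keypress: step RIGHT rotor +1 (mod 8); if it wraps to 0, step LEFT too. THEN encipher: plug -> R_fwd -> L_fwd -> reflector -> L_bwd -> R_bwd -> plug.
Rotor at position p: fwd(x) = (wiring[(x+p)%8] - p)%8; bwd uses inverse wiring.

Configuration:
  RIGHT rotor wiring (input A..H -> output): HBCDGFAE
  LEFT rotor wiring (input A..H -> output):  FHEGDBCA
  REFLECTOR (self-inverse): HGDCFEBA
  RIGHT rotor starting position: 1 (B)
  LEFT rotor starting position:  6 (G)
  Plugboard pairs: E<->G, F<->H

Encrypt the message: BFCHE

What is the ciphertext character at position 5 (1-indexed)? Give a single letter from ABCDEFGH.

Char 1 ('B'): step: R->2, L=6; B->plug->B->R->B->L->C->refl->D->L'->H->R'->H->plug->F
Char 2 ('F'): step: R->3, L=6; F->plug->H->R->H->L->D->refl->C->L'->B->R'->E->plug->G
Char 3 ('C'): step: R->4, L=6; C->plug->C->R->E->L->G->refl->B->L'->D->R'->E->plug->G
Char 4 ('H'): step: R->5, L=6; H->plug->F->R->F->L->A->refl->H->L'->C->R'->D->plug->D
Char 5 ('E'): step: R->6, L=6; E->plug->G->R->A->L->E->refl->F->L'->G->R'->B->plug->B

B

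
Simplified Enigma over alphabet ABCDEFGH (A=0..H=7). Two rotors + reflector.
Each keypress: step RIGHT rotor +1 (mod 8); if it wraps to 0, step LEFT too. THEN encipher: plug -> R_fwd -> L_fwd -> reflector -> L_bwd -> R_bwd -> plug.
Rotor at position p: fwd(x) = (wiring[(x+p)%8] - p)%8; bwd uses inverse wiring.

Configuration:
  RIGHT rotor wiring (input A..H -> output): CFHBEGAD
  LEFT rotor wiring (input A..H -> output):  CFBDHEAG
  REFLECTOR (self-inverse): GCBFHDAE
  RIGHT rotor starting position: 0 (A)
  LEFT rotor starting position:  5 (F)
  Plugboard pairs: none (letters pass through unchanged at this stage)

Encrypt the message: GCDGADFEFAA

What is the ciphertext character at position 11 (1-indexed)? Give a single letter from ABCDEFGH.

Char 1 ('G'): step: R->1, L=5; G->plug->G->R->C->L->B->refl->C->L'->H->R'->F->plug->F
Char 2 ('C'): step: R->2, L=5; C->plug->C->R->C->L->B->refl->C->L'->H->R'->B->plug->B
Char 3 ('D'): step: R->3, L=5; D->plug->D->R->F->L->E->refl->H->L'->A->R'->E->plug->E
Char 4 ('G'): step: R->4, L=5; G->plug->G->R->D->L->F->refl->D->L'->B->R'->F->plug->F
Char 5 ('A'): step: R->5, L=5; A->plug->A->R->B->L->D->refl->F->L'->D->R'->B->plug->B
Char 6 ('D'): step: R->6, L=5; D->plug->D->R->H->L->C->refl->B->L'->C->R'->A->plug->A
Char 7 ('F'): step: R->7, L=5; F->plug->F->R->F->L->E->refl->H->L'->A->R'->D->plug->D
Char 8 ('E'): step: R->0, L->6 (L advanced); E->plug->E->R->E->L->D->refl->F->L'->F->R'->B->plug->B
Char 9 ('F'): step: R->1, L=6; F->plug->F->R->H->L->G->refl->A->L'->B->R'->H->plug->H
Char 10 ('A'): step: R->2, L=6; A->plug->A->R->F->L->F->refl->D->L'->E->R'->D->plug->D
Char 11 ('A'): step: R->3, L=6; A->plug->A->R->G->L->B->refl->C->L'->A->R'->E->plug->E

E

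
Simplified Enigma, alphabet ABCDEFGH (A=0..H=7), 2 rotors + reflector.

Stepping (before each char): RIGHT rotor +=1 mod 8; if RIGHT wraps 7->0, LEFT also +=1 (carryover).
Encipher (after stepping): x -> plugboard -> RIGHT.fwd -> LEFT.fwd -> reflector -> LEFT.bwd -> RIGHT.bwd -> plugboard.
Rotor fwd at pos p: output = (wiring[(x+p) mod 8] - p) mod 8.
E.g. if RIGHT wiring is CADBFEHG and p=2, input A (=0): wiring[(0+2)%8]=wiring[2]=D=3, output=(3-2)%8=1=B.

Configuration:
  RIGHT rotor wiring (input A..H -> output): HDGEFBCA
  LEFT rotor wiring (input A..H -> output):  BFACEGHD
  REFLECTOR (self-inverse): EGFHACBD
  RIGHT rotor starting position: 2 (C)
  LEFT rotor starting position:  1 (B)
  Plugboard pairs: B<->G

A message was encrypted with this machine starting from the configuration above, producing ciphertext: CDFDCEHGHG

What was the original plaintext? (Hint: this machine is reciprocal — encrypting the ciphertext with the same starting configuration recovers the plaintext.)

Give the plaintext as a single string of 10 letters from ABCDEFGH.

Answer: FCCGFHBAAH

Derivation:
Char 1 ('C'): step: R->3, L=1; C->plug->C->R->G->L->C->refl->F->L'->E->R'->F->plug->F
Char 2 ('D'): step: R->4, L=1; D->plug->D->R->E->L->F->refl->C->L'->G->R'->C->plug->C
Char 3 ('F'): step: R->5, L=1; F->plug->F->R->B->L->H->refl->D->L'->D->R'->C->plug->C
Char 4 ('D'): step: R->6, L=1; D->plug->D->R->F->L->G->refl->B->L'->C->R'->B->plug->G
Char 5 ('C'): step: R->7, L=1; C->plug->C->R->E->L->F->refl->C->L'->G->R'->F->plug->F
Char 6 ('E'): step: R->0, L->2 (L advanced); E->plug->E->R->F->L->B->refl->G->L'->A->R'->H->plug->H
Char 7 ('H'): step: R->1, L=2; H->plug->H->R->G->L->H->refl->D->L'->H->R'->G->plug->B
Char 8 ('G'): step: R->2, L=2; G->plug->B->R->C->L->C->refl->F->L'->E->R'->A->plug->A
Char 9 ('H'): step: R->3, L=2; H->plug->H->R->D->L->E->refl->A->L'->B->R'->A->plug->A
Char 10 ('G'): step: R->4, L=2; G->plug->B->R->F->L->B->refl->G->L'->A->R'->H->plug->H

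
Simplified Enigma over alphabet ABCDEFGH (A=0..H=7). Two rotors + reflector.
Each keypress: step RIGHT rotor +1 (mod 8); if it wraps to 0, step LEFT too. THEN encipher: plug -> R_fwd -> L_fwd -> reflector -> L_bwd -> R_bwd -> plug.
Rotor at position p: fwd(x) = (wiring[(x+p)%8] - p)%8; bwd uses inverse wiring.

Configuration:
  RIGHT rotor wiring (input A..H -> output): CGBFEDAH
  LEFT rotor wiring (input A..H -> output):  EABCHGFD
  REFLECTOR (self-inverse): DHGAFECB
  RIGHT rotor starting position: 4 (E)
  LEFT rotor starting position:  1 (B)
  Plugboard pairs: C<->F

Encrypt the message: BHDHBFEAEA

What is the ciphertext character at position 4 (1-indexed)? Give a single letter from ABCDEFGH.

Char 1 ('B'): step: R->5, L=1; B->plug->B->R->D->L->G->refl->C->L'->G->R'->A->plug->A
Char 2 ('H'): step: R->6, L=1; H->plug->H->R->F->L->E->refl->F->L'->E->R'->C->plug->F
Char 3 ('D'): step: R->7, L=1; D->plug->D->R->C->L->B->refl->H->L'->A->R'->A->plug->A
Char 4 ('H'): step: R->0, L->2 (L advanced); H->plug->H->R->H->L->G->refl->C->L'->G->R'->B->plug->B

B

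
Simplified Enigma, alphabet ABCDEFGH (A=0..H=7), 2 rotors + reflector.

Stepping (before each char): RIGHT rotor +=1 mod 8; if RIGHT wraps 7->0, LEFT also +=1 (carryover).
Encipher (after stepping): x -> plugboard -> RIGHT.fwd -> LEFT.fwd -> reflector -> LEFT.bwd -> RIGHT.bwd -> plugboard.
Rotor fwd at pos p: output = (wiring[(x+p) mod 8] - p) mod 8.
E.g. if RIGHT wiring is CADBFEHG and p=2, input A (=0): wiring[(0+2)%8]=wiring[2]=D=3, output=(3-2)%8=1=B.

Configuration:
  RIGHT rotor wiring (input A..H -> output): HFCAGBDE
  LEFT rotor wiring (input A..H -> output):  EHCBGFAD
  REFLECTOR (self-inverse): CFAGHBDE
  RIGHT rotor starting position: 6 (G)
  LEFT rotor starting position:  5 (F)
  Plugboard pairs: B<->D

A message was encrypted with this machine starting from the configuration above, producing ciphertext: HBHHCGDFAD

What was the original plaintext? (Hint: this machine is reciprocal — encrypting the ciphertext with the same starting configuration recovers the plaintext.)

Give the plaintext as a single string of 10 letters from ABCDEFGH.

Answer: DEEEBBEAGB

Derivation:
Char 1 ('H'): step: R->7, L=5; H->plug->H->R->E->L->C->refl->A->L'->A->R'->B->plug->D
Char 2 ('B'): step: R->0, L->6 (L advanced); B->plug->D->R->A->L->C->refl->A->L'->G->R'->E->plug->E
Char 3 ('H'): step: R->1, L=6; H->plug->H->R->G->L->A->refl->C->L'->A->R'->E->plug->E
Char 4 ('H'): step: R->2, L=6; H->plug->H->R->D->L->B->refl->F->L'->B->R'->E->plug->E
Char 5 ('C'): step: R->3, L=6; C->plug->C->R->G->L->A->refl->C->L'->A->R'->D->plug->B
Char 6 ('G'): step: R->4, L=6; G->plug->G->R->G->L->A->refl->C->L'->A->R'->D->plug->B
Char 7 ('D'): step: R->5, L=6; D->plug->B->R->G->L->A->refl->C->L'->A->R'->E->plug->E
Char 8 ('F'): step: R->6, L=6; F->plug->F->R->C->L->G->refl->D->L'->F->R'->A->plug->A
Char 9 ('A'): step: R->7, L=6; A->plug->A->R->F->L->D->refl->G->L'->C->R'->G->plug->G
Char 10 ('D'): step: R->0, L->7 (L advanced); D->plug->B->R->F->L->H->refl->E->L'->A->R'->D->plug->B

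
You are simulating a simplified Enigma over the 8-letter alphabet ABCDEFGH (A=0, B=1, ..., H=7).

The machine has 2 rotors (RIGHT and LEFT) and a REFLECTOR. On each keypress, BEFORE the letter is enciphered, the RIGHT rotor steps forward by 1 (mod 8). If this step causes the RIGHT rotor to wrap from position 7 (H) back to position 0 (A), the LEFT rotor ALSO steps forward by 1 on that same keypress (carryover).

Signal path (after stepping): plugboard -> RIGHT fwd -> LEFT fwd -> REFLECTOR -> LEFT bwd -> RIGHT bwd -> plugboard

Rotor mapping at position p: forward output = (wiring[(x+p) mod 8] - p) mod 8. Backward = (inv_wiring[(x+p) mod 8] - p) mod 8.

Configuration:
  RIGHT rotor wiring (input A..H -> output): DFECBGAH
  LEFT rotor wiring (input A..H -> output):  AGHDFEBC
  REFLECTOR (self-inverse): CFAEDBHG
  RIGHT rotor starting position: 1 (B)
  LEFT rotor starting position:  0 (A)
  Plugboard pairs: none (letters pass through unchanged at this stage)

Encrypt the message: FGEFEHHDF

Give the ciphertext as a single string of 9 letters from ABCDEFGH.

Answer: HHGEFFEGA

Derivation:
Char 1 ('F'): step: R->2, L=0; F->plug->F->R->F->L->E->refl->D->L'->D->R'->H->plug->H
Char 2 ('G'): step: R->3, L=0; G->plug->G->R->C->L->H->refl->G->L'->B->R'->H->plug->H
Char 3 ('E'): step: R->4, L=0; E->plug->E->R->H->L->C->refl->A->L'->A->R'->G->plug->G
Char 4 ('F'): step: R->5, L=0; F->plug->F->R->H->L->C->refl->A->L'->A->R'->E->plug->E
Char 5 ('E'): step: R->6, L=0; E->plug->E->R->G->L->B->refl->F->L'->E->R'->F->plug->F
Char 6 ('H'): step: R->7, L=0; H->plug->H->R->B->L->G->refl->H->L'->C->R'->F->plug->F
Char 7 ('H'): step: R->0, L->1 (L advanced); H->plug->H->R->H->L->H->refl->G->L'->B->R'->E->plug->E
Char 8 ('D'): step: R->1, L=1; D->plug->D->R->A->L->F->refl->B->L'->G->R'->G->plug->G
Char 9 ('F'): step: R->2, L=1; F->plug->F->R->F->L->A->refl->C->L'->C->R'->A->plug->A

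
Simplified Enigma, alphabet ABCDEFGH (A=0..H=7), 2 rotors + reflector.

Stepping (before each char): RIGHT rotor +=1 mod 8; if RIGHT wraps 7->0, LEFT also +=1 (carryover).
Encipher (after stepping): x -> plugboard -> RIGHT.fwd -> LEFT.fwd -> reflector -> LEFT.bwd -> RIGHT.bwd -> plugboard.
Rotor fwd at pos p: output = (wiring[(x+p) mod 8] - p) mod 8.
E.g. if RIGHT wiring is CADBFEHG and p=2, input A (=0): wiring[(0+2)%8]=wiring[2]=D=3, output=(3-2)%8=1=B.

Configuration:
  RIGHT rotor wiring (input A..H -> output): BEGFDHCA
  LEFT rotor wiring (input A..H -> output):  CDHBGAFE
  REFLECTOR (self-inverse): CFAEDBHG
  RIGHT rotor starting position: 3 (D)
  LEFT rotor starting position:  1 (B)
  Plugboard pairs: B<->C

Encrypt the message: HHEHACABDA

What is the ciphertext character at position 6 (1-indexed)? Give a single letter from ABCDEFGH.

Char 1 ('H'): step: R->4, L=1; H->plug->H->R->B->L->G->refl->H->L'->E->R'->D->plug->D
Char 2 ('H'): step: R->5, L=1; H->plug->H->R->G->L->D->refl->E->L'->F->R'->B->plug->C
Char 3 ('E'): step: R->6, L=1; E->plug->E->R->A->L->C->refl->A->L'->C->R'->B->plug->C
Char 4 ('H'): step: R->7, L=1; H->plug->H->R->D->L->F->refl->B->L'->H->R'->D->plug->D
Char 5 ('A'): step: R->0, L->2 (L advanced); A->plug->A->R->B->L->H->refl->G->L'->D->R'->E->plug->E
Char 6 ('C'): step: R->1, L=2; C->plug->B->R->F->L->C->refl->A->L'->G->R'->E->plug->E

E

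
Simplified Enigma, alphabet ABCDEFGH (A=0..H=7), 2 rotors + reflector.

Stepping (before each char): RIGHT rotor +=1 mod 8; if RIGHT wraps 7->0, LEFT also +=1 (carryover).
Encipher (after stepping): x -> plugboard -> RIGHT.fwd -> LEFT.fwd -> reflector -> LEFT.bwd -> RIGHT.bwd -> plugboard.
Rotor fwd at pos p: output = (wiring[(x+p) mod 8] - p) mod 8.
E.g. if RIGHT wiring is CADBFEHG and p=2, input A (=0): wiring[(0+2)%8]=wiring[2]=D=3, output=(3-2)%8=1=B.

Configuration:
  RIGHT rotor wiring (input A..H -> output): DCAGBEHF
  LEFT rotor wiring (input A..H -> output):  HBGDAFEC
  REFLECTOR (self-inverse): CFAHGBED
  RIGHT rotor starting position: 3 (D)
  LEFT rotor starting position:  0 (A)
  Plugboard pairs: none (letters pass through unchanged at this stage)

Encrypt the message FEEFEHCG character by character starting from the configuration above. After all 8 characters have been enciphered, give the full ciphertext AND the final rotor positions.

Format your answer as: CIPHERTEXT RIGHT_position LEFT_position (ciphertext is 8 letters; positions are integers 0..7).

Answer: HGHADDBD 3 1

Derivation:
Char 1 ('F'): step: R->4, L=0; F->plug->F->R->G->L->E->refl->G->L'->C->R'->H->plug->H
Char 2 ('E'): step: R->5, L=0; E->plug->E->R->F->L->F->refl->B->L'->B->R'->G->plug->G
Char 3 ('E'): step: R->6, L=0; E->plug->E->R->C->L->G->refl->E->L'->G->R'->H->plug->H
Char 4 ('F'): step: R->7, L=0; F->plug->F->R->C->L->G->refl->E->L'->G->R'->A->plug->A
Char 5 ('E'): step: R->0, L->1 (L advanced); E->plug->E->R->B->L->F->refl->B->L'->G->R'->D->plug->D
Char 6 ('H'): step: R->1, L=1; H->plug->H->R->C->L->C->refl->A->L'->A->R'->D->plug->D
Char 7 ('C'): step: R->2, L=1; C->plug->C->R->H->L->G->refl->E->L'->E->R'->B->plug->B
Char 8 ('G'): step: R->3, L=1; G->plug->G->R->H->L->G->refl->E->L'->E->R'->D->plug->D
Final: ciphertext=HGHADDBD, RIGHT=3, LEFT=1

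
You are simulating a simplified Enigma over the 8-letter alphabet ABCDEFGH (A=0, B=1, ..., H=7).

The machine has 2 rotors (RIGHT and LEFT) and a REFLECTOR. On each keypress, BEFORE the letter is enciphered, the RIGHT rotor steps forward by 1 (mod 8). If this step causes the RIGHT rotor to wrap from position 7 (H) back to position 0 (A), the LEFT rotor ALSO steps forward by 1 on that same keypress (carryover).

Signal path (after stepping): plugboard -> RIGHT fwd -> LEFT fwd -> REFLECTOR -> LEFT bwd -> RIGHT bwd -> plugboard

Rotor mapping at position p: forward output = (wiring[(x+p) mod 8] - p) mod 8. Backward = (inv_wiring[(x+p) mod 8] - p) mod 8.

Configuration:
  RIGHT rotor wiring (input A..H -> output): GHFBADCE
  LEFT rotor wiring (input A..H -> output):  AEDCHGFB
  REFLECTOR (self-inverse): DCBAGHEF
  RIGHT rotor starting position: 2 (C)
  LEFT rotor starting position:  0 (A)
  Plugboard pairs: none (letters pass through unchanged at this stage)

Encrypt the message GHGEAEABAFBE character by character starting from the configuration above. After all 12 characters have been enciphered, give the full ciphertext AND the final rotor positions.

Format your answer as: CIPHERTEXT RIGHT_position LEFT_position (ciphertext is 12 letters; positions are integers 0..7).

Answer: AGAFFACGCHHA 6 1

Derivation:
Char 1 ('G'): step: R->3, L=0; G->plug->G->R->E->L->H->refl->F->L'->G->R'->A->plug->A
Char 2 ('H'): step: R->4, L=0; H->plug->H->R->F->L->G->refl->E->L'->B->R'->G->plug->G
Char 3 ('G'): step: R->5, L=0; G->plug->G->R->E->L->H->refl->F->L'->G->R'->A->plug->A
Char 4 ('E'): step: R->6, L=0; E->plug->E->R->H->L->B->refl->C->L'->D->R'->F->plug->F
Char 5 ('A'): step: R->7, L=0; A->plug->A->R->F->L->G->refl->E->L'->B->R'->F->plug->F
Char 6 ('E'): step: R->0, L->1 (L advanced); E->plug->E->R->A->L->D->refl->A->L'->G->R'->A->plug->A
Char 7 ('A'): step: R->1, L=1; A->plug->A->R->G->L->A->refl->D->L'->A->R'->C->plug->C
Char 8 ('B'): step: R->2, L=1; B->plug->B->R->H->L->H->refl->F->L'->E->R'->G->plug->G
Char 9 ('A'): step: R->3, L=1; A->plug->A->R->G->L->A->refl->D->L'->A->R'->C->plug->C
Char 10 ('F'): step: R->4, L=1; F->plug->F->R->D->L->G->refl->E->L'->F->R'->H->plug->H
Char 11 ('B'): step: R->5, L=1; B->plug->B->R->F->L->E->refl->G->L'->D->R'->H->plug->H
Char 12 ('E'): step: R->6, L=1; E->plug->E->R->H->L->H->refl->F->L'->E->R'->A->plug->A
Final: ciphertext=AGAFFACGCHHA, RIGHT=6, LEFT=1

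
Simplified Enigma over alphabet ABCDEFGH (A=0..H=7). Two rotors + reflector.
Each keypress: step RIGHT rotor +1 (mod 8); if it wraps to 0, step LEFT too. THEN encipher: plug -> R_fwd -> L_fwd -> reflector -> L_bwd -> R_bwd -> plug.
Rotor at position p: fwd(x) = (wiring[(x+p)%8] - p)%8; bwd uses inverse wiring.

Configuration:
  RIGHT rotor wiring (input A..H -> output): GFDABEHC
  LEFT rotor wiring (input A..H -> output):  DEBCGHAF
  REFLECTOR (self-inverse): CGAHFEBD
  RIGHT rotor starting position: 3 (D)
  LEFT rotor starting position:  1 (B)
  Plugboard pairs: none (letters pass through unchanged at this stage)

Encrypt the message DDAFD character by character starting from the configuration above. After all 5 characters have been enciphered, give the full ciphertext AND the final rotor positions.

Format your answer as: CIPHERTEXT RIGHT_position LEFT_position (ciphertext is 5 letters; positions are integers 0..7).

Char 1 ('D'): step: R->4, L=1; D->plug->D->R->G->L->E->refl->F->L'->D->R'->C->plug->C
Char 2 ('D'): step: R->5, L=1; D->plug->D->R->B->L->A->refl->C->L'->H->R'->A->plug->A
Char 3 ('A'): step: R->6, L=1; A->plug->A->R->B->L->A->refl->C->L'->H->R'->D->plug->D
Char 4 ('F'): step: R->7, L=1; F->plug->F->R->C->L->B->refl->G->L'->E->R'->D->plug->D
Char 5 ('D'): step: R->0, L->2 (L advanced); D->plug->D->R->A->L->H->refl->D->L'->F->R'->B->plug->B
Final: ciphertext=CADDB, RIGHT=0, LEFT=2

Answer: CADDB 0 2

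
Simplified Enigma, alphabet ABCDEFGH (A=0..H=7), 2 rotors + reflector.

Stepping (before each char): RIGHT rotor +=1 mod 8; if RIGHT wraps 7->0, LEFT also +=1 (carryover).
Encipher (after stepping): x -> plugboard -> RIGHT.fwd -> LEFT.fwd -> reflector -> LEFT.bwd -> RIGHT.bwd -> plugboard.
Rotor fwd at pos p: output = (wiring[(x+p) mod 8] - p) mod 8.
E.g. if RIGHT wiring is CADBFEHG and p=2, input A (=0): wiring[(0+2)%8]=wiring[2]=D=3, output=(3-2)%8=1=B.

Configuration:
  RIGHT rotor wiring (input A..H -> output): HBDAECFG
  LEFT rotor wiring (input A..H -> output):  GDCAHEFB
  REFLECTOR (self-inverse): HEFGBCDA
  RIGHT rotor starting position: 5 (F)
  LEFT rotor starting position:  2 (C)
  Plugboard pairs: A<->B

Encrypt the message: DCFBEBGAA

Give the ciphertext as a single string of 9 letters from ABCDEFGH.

Answer: FGADDFAGD

Derivation:
Char 1 ('D'): step: R->6, L=2; D->plug->D->R->D->L->C->refl->F->L'->C->R'->F->plug->F
Char 2 ('C'): step: R->7, L=2; C->plug->C->R->C->L->F->refl->C->L'->D->R'->G->plug->G
Char 3 ('F'): step: R->0, L->3 (L advanced); F->plug->F->R->C->L->B->refl->E->L'->B->R'->B->plug->A
Char 4 ('B'): step: R->1, L=3; B->plug->A->R->A->L->F->refl->C->L'->D->R'->D->plug->D
Char 5 ('E'): step: R->2, L=3; E->plug->E->R->D->L->C->refl->F->L'->A->R'->D->plug->D
Char 6 ('B'): step: R->3, L=3; B->plug->A->R->F->L->D->refl->G->L'->E->R'->F->plug->F
Char 7 ('G'): step: R->4, L=3; G->plug->G->R->H->L->H->refl->A->L'->G->R'->B->plug->A
Char 8 ('A'): step: R->5, L=3; A->plug->B->R->A->L->F->refl->C->L'->D->R'->G->plug->G
Char 9 ('A'): step: R->6, L=3; A->plug->B->R->A->L->F->refl->C->L'->D->R'->D->plug->D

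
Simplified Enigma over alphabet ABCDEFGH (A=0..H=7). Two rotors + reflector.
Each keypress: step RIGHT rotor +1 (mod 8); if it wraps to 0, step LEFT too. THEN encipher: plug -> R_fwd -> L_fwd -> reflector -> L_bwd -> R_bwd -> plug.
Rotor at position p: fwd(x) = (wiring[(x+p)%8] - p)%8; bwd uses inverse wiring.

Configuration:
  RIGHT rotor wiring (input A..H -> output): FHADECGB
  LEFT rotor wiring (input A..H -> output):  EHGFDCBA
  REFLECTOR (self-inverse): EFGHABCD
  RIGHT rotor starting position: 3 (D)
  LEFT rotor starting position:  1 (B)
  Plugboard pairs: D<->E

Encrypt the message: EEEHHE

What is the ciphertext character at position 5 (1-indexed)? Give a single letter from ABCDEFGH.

Char 1 ('E'): step: R->4, L=1; E->plug->D->R->F->L->A->refl->E->L'->C->R'->C->plug->C
Char 2 ('E'): step: R->5, L=1; E->plug->D->R->A->L->G->refl->C->L'->D->R'->F->plug->F
Char 3 ('E'): step: R->6, L=1; E->plug->D->R->B->L->F->refl->B->L'->E->R'->H->plug->H
Char 4 ('H'): step: R->7, L=1; H->plug->H->R->H->L->D->refl->H->L'->G->R'->B->plug->B
Char 5 ('H'): step: R->0, L->2 (L advanced); H->plug->H->R->B->L->D->refl->H->L'->E->R'->E->plug->D

D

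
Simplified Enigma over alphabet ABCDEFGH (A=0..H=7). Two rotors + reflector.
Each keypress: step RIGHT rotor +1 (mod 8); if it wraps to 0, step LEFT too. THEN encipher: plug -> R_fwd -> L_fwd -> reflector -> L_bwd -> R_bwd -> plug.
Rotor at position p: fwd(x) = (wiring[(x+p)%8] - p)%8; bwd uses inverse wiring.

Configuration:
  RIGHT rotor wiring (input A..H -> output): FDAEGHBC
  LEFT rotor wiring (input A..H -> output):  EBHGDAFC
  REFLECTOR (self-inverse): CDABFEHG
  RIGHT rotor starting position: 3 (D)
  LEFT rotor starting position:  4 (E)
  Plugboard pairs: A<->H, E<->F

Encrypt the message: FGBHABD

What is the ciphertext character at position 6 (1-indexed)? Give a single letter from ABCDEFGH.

Char 1 ('F'): step: R->4, L=4; F->plug->E->R->B->L->E->refl->F->L'->F->R'->C->plug->C
Char 2 ('G'): step: R->5, L=4; G->plug->G->R->H->L->C->refl->A->L'->E->R'->B->plug->B
Char 3 ('B'): step: R->6, L=4; B->plug->B->R->E->L->A->refl->C->L'->H->R'->C->plug->C
Char 4 ('H'): step: R->7, L=4; H->plug->A->R->D->L->G->refl->H->L'->A->R'->G->plug->G
Char 5 ('A'): step: R->0, L->5 (L advanced); A->plug->H->R->C->L->F->refl->E->L'->E->R'->D->plug->D
Char 6 ('B'): step: R->1, L=5; B->plug->B->R->H->L->G->refl->H->L'->D->R'->C->plug->C

C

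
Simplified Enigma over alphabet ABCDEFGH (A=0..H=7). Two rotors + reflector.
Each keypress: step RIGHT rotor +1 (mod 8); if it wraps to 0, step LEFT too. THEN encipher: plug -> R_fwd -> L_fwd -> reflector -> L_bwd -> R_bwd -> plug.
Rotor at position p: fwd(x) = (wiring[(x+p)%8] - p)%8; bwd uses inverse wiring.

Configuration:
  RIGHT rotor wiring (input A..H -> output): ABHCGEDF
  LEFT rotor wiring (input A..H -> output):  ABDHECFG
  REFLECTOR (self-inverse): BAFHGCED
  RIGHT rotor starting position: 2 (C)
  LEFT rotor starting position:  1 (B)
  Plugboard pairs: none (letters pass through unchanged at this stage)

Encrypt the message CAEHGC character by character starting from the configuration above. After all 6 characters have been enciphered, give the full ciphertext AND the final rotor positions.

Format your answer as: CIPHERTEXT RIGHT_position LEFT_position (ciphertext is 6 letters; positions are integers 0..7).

Char 1 ('C'): step: R->3, L=1; C->plug->C->R->B->L->C->refl->F->L'->G->R'->G->plug->G
Char 2 ('A'): step: R->4, L=1; A->plug->A->R->C->L->G->refl->E->L'->F->R'->F->plug->F
Char 3 ('E'): step: R->5, L=1; E->plug->E->R->E->L->B->refl->A->L'->A->R'->C->plug->C
Char 4 ('H'): step: R->6, L=1; H->plug->H->R->G->L->F->refl->C->L'->B->R'->E->plug->E
Char 5 ('G'): step: R->7, L=1; G->plug->G->R->F->L->E->refl->G->L'->C->R'->C->plug->C
Char 6 ('C'): step: R->0, L->2 (L advanced); C->plug->C->R->H->L->H->refl->D->L'->E->R'->F->plug->F
Final: ciphertext=GFCECF, RIGHT=0, LEFT=2

Answer: GFCECF 0 2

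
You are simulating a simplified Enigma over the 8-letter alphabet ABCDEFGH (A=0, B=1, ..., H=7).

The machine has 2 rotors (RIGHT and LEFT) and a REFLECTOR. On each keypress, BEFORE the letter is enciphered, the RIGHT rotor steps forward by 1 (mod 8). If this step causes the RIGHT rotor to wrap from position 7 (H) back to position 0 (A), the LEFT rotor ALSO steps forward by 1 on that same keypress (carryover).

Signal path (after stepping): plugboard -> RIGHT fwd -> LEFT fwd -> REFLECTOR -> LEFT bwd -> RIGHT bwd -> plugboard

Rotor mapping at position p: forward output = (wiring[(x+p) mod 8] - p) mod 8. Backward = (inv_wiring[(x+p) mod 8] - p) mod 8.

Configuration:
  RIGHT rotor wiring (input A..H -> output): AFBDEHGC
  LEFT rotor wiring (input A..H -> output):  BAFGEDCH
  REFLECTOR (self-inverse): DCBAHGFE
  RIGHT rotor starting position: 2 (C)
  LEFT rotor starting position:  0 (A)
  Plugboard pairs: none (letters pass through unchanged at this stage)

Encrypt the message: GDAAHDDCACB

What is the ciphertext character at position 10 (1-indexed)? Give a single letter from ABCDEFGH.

Char 1 ('G'): step: R->3, L=0; G->plug->G->R->C->L->F->refl->G->L'->D->R'->D->plug->D
Char 2 ('D'): step: R->4, L=0; D->plug->D->R->G->L->C->refl->B->L'->A->R'->A->plug->A
Char 3 ('A'): step: R->5, L=0; A->plug->A->R->C->L->F->refl->G->L'->D->R'->D->plug->D
Char 4 ('A'): step: R->6, L=0; A->plug->A->R->A->L->B->refl->C->L'->G->R'->G->plug->G
Char 5 ('H'): step: R->7, L=0; H->plug->H->R->H->L->H->refl->E->L'->E->R'->E->plug->E
Char 6 ('D'): step: R->0, L->1 (L advanced); D->plug->D->R->D->L->D->refl->A->L'->H->R'->F->plug->F
Char 7 ('D'): step: R->1, L=1; D->plug->D->R->D->L->D->refl->A->L'->H->R'->H->plug->H
Char 8 ('C'): step: R->2, L=1; C->plug->C->R->C->L->F->refl->G->L'->G->R'->G->plug->G
Char 9 ('A'): step: R->3, L=1; A->plug->A->R->A->L->H->refl->E->L'->B->R'->B->plug->B
Char 10 ('C'): step: R->4, L=1; C->plug->C->R->C->L->F->refl->G->L'->G->R'->D->plug->D

D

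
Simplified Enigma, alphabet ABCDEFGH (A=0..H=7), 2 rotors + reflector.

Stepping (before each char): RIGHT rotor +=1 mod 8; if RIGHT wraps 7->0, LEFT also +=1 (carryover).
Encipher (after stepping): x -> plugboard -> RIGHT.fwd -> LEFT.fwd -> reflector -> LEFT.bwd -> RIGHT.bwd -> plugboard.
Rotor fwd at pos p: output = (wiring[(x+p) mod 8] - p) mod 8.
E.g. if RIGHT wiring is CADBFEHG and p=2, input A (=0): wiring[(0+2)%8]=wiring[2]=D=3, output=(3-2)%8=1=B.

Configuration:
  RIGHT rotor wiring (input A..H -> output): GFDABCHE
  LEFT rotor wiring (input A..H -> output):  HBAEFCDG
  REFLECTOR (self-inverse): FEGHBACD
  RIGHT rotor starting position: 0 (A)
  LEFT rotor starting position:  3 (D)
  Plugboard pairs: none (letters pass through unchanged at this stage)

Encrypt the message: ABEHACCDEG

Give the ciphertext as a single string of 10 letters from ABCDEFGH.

Char 1 ('A'): step: R->1, L=3; A->plug->A->R->E->L->D->refl->H->L'->C->R'->B->plug->B
Char 2 ('B'): step: R->2, L=3; B->plug->B->R->G->L->G->refl->C->L'->B->R'->A->plug->A
Char 3 ('E'): step: R->3, L=3; E->plug->E->R->B->L->C->refl->G->L'->G->R'->B->plug->B
Char 4 ('H'): step: R->4, L=3; H->plug->H->R->E->L->D->refl->H->L'->C->R'->E->plug->E
Char 5 ('A'): step: R->5, L=3; A->plug->A->R->F->L->E->refl->B->L'->A->R'->E->plug->E
Char 6 ('C'): step: R->6, L=3; C->plug->C->R->A->L->B->refl->E->L'->F->R'->E->plug->E
Char 7 ('C'): step: R->7, L=3; C->plug->C->R->G->L->G->refl->C->L'->B->R'->E->plug->E
Char 8 ('D'): step: R->0, L->4 (L advanced); D->plug->D->R->A->L->B->refl->E->L'->G->R'->A->plug->A
Char 9 ('E'): step: R->1, L=4; E->plug->E->R->B->L->G->refl->C->L'->D->R'->G->plug->G
Char 10 ('G'): step: R->2, L=4; G->plug->G->R->E->L->D->refl->H->L'->C->R'->F->plug->F

Answer: BABEEEEAGF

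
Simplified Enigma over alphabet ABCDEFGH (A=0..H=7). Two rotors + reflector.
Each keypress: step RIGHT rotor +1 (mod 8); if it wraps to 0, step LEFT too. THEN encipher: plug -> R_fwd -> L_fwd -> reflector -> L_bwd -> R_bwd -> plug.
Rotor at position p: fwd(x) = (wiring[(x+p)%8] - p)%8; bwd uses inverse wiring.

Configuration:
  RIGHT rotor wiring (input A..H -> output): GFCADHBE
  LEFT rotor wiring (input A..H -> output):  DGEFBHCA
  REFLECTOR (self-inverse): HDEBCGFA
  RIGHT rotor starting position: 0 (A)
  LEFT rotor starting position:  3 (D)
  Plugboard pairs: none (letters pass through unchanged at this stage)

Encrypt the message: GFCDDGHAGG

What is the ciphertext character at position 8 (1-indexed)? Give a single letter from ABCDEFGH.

Char 1 ('G'): step: R->1, L=3; G->plug->G->R->D->L->H->refl->A->L'->F->R'->H->plug->H
Char 2 ('F'): step: R->2, L=3; F->plug->F->R->C->L->E->refl->C->L'->A->R'->A->plug->A
Char 3 ('C'): step: R->3, L=3; C->plug->C->R->E->L->F->refl->G->L'->B->R'->E->plug->E
Char 4 ('D'): step: R->4, L=3; D->plug->D->R->A->L->C->refl->E->L'->C->R'->E->plug->E
Char 5 ('D'): step: R->5, L=3; D->plug->D->R->B->L->G->refl->F->L'->E->R'->B->plug->B
Char 6 ('G'): step: R->6, L=3; G->plug->G->R->F->L->A->refl->H->L'->D->R'->A->plug->A
Char 7 ('H'): step: R->7, L=3; H->plug->H->R->C->L->E->refl->C->L'->A->R'->G->plug->G
Char 8 ('A'): step: R->0, L->4 (L advanced); A->plug->A->R->G->L->A->refl->H->L'->E->R'->H->plug->H

H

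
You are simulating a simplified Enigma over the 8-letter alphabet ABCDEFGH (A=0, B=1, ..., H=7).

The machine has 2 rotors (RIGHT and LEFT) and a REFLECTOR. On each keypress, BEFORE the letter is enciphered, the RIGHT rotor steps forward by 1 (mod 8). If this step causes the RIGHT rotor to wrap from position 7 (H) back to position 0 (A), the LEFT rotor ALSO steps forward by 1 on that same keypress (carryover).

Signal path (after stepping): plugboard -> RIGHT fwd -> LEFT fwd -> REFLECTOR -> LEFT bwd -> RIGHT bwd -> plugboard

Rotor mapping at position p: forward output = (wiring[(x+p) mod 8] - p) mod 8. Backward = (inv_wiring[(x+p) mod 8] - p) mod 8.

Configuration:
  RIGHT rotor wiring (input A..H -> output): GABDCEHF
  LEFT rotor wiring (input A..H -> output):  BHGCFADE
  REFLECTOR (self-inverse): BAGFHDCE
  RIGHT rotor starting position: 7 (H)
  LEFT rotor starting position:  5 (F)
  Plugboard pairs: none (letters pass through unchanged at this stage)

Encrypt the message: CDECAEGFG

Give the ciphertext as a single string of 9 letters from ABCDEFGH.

Answer: GAHBGFEED

Derivation:
Char 1 ('C'): step: R->0, L->6 (L advanced); C->plug->C->R->B->L->G->refl->C->L'->H->R'->G->plug->G
Char 2 ('D'): step: R->1, L=6; D->plug->D->R->B->L->G->refl->C->L'->H->R'->A->plug->A
Char 3 ('E'): step: R->2, L=6; E->plug->E->R->F->L->E->refl->H->L'->G->R'->H->plug->H
Char 4 ('C'): step: R->3, L=6; C->plug->C->R->B->L->G->refl->C->L'->H->R'->B->plug->B
Char 5 ('A'): step: R->4, L=6; A->plug->A->R->G->L->H->refl->E->L'->F->R'->G->plug->G
Char 6 ('E'): step: R->5, L=6; E->plug->E->R->D->L->B->refl->A->L'->E->R'->F->plug->F
Char 7 ('G'): step: R->6, L=6; G->plug->G->R->E->L->A->refl->B->L'->D->R'->E->plug->E
Char 8 ('F'): step: R->7, L=6; F->plug->F->R->D->L->B->refl->A->L'->E->R'->E->plug->E
Char 9 ('G'): step: R->0, L->7 (L advanced); G->plug->G->R->H->L->E->refl->H->L'->D->R'->D->plug->D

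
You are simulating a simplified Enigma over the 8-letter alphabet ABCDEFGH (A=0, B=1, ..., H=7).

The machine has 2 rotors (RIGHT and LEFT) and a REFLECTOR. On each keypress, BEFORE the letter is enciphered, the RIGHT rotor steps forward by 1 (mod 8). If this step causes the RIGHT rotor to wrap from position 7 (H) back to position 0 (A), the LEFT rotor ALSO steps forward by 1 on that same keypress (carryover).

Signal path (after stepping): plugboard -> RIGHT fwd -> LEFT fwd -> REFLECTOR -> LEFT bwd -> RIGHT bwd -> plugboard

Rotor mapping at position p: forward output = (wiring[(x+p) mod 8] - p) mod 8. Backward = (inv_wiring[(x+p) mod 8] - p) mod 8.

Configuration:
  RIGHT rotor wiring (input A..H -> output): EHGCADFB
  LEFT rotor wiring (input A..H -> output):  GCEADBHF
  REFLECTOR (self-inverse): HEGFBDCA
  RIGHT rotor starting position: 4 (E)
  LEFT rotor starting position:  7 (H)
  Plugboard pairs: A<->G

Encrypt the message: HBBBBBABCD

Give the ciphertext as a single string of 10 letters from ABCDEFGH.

Answer: EAAGEDGGDE

Derivation:
Char 1 ('H'): step: R->5, L=7; H->plug->H->R->D->L->F->refl->D->L'->C->R'->E->plug->E
Char 2 ('B'): step: R->6, L=7; B->plug->B->R->D->L->F->refl->D->L'->C->R'->G->plug->A
Char 3 ('B'): step: R->7, L=7; B->plug->B->R->F->L->E->refl->B->L'->E->R'->G->plug->A
Char 4 ('B'): step: R->0, L->0 (L advanced); B->plug->B->R->H->L->F->refl->D->L'->E->R'->A->plug->G
Char 5 ('B'): step: R->1, L=0; B->plug->B->R->F->L->B->refl->E->L'->C->R'->E->plug->E
Char 6 ('B'): step: R->2, L=0; B->plug->B->R->A->L->G->refl->C->L'->B->R'->D->plug->D
Char 7 ('A'): step: R->3, L=0; A->plug->G->R->E->L->D->refl->F->L'->H->R'->A->plug->G
Char 8 ('B'): step: R->4, L=0; B->plug->B->R->H->L->F->refl->D->L'->E->R'->A->plug->G
Char 9 ('C'): step: R->5, L=0; C->plug->C->R->E->L->D->refl->F->L'->H->R'->D->plug->D
Char 10 ('D'): step: R->6, L=0; D->plug->D->R->B->L->C->refl->G->L'->A->R'->E->plug->E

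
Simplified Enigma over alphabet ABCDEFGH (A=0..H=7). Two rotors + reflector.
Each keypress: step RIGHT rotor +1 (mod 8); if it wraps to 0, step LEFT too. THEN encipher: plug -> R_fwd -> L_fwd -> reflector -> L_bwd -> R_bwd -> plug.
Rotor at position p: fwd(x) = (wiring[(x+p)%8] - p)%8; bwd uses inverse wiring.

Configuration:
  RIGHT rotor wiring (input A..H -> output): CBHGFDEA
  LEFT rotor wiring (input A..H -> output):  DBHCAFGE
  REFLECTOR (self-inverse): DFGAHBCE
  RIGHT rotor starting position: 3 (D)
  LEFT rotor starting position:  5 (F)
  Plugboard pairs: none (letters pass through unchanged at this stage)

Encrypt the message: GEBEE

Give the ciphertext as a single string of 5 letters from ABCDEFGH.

Char 1 ('G'): step: R->4, L=5; G->plug->G->R->D->L->G->refl->C->L'->F->R'->F->plug->F
Char 2 ('E'): step: R->5, L=5; E->plug->E->R->E->L->E->refl->H->L'->C->R'->F->plug->F
Char 3 ('B'): step: R->6, L=5; B->plug->B->R->C->L->H->refl->E->L'->E->R'->C->plug->C
Char 4 ('E'): step: R->7, L=5; E->plug->E->R->H->L->D->refl->A->L'->A->R'->D->plug->D
Char 5 ('E'): step: R->0, L->6 (L advanced); E->plug->E->R->F->L->E->refl->H->L'->H->R'->C->plug->C

Answer: FFCDC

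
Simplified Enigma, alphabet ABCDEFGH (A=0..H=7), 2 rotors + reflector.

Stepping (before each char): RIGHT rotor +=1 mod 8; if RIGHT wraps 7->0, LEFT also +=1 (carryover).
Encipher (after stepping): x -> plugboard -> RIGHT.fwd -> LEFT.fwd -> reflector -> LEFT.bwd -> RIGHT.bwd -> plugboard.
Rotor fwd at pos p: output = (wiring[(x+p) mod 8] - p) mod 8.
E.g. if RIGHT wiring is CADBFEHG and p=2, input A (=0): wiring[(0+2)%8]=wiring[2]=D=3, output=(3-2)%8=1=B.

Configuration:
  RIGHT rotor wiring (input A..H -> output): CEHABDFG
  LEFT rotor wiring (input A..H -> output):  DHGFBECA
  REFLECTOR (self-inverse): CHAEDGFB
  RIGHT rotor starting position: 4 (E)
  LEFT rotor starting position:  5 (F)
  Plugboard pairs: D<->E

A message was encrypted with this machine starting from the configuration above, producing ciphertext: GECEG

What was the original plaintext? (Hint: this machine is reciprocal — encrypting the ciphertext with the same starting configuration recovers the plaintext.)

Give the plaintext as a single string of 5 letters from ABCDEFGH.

Char 1 ('G'): step: R->5, L=5; G->plug->G->R->D->L->G->refl->F->L'->B->R'->C->plug->C
Char 2 ('E'): step: R->6, L=5; E->plug->D->R->G->L->A->refl->C->L'->E->R'->C->plug->C
Char 3 ('C'): step: R->7, L=5; C->plug->C->R->F->L->B->refl->H->L'->A->R'->D->plug->E
Char 4 ('E'): step: R->0, L->6 (L advanced); E->plug->D->R->A->L->E->refl->D->L'->G->R'->H->plug->H
Char 5 ('G'): step: R->1, L=6; G->plug->G->R->F->L->H->refl->B->L'->D->R'->A->plug->A

Answer: CCEHA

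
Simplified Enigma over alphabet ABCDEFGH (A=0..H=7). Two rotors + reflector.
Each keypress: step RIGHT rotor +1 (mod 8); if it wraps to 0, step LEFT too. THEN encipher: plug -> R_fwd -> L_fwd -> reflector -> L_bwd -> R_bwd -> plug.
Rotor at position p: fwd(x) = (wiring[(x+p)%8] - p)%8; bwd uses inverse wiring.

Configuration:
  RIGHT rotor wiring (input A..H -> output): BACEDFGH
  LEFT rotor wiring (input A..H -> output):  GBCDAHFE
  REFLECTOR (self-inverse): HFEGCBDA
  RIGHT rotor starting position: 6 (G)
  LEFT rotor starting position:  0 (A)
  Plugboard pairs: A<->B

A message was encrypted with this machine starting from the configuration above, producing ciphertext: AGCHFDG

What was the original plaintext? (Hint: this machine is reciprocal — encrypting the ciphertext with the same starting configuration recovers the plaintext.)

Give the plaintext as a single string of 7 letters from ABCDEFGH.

Answer: HDHEEHA

Derivation:
Char 1 ('A'): step: R->7, L=0; A->plug->B->R->C->L->C->refl->E->L'->H->R'->H->plug->H
Char 2 ('G'): step: R->0, L->1 (L advanced); G->plug->G->R->G->L->D->refl->G->L'->E->R'->D->plug->D
Char 3 ('C'): step: R->1, L=1; C->plug->C->R->D->L->H->refl->A->L'->A->R'->H->plug->H
Char 4 ('H'): step: R->2, L=1; H->plug->H->R->G->L->D->refl->G->L'->E->R'->E->plug->E
Char 5 ('F'): step: R->3, L=1; F->plug->F->R->G->L->D->refl->G->L'->E->R'->E->plug->E
Char 6 ('D'): step: R->4, L=1; D->plug->D->R->D->L->H->refl->A->L'->A->R'->H->plug->H
Char 7 ('G'): step: R->5, L=1; G->plug->G->R->H->L->F->refl->B->L'->B->R'->B->plug->A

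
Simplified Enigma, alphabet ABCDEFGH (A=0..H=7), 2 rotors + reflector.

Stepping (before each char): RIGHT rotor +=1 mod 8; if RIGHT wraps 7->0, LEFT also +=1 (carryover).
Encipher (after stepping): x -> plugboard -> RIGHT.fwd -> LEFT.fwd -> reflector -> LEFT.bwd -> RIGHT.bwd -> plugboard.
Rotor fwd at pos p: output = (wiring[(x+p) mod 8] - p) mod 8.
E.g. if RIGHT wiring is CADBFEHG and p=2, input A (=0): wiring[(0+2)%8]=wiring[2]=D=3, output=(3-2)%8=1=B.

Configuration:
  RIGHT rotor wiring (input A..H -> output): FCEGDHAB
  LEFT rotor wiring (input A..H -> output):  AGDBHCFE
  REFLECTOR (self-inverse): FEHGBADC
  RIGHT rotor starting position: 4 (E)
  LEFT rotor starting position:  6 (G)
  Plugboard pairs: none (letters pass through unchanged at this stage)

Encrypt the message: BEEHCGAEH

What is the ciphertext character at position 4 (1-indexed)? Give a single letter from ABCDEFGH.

Char 1 ('B'): step: R->5, L=6; B->plug->B->R->D->L->A->refl->F->L'->E->R'->C->plug->C
Char 2 ('E'): step: R->6, L=6; E->plug->E->R->G->L->B->refl->E->L'->H->R'->C->plug->C
Char 3 ('E'): step: R->7, L=6; E->plug->E->R->H->L->E->refl->B->L'->G->R'->B->plug->B
Char 4 ('H'): step: R->0, L->7 (L advanced); H->plug->H->R->B->L->B->refl->E->L'->D->R'->E->plug->E

E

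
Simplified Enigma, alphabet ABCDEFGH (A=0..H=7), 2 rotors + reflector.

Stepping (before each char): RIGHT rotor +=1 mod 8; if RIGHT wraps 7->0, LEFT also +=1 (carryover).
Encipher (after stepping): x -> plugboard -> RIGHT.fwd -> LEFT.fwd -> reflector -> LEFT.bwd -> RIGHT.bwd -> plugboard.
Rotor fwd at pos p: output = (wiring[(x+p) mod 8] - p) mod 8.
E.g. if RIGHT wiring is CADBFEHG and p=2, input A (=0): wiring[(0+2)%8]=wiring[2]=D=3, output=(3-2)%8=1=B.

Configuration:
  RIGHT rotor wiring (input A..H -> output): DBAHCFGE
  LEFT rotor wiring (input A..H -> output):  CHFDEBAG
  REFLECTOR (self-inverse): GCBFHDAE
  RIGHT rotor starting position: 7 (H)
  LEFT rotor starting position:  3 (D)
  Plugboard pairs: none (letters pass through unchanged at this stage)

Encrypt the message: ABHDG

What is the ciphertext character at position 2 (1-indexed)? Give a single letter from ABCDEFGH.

Char 1 ('A'): step: R->0, L->4 (L advanced); A->plug->A->R->D->L->C->refl->B->L'->G->R'->G->plug->G
Char 2 ('B'): step: R->1, L=4; B->plug->B->R->H->L->H->refl->E->L'->C->R'->H->plug->H

H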